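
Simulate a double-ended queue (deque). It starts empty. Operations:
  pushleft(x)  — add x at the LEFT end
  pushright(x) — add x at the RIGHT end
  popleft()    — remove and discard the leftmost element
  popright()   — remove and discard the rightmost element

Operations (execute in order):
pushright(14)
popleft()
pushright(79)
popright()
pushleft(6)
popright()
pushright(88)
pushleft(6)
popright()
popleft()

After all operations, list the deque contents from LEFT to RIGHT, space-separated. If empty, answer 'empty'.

Answer: empty

Derivation:
pushright(14): [14]
popleft(): []
pushright(79): [79]
popright(): []
pushleft(6): [6]
popright(): []
pushright(88): [88]
pushleft(6): [6, 88]
popright(): [6]
popleft(): []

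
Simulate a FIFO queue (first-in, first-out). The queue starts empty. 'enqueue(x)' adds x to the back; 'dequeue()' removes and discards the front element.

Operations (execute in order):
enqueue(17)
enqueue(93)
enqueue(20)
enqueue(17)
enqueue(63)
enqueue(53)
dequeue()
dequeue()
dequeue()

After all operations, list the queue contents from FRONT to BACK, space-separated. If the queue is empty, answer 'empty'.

Answer: 17 63 53

Derivation:
enqueue(17): [17]
enqueue(93): [17, 93]
enqueue(20): [17, 93, 20]
enqueue(17): [17, 93, 20, 17]
enqueue(63): [17, 93, 20, 17, 63]
enqueue(53): [17, 93, 20, 17, 63, 53]
dequeue(): [93, 20, 17, 63, 53]
dequeue(): [20, 17, 63, 53]
dequeue(): [17, 63, 53]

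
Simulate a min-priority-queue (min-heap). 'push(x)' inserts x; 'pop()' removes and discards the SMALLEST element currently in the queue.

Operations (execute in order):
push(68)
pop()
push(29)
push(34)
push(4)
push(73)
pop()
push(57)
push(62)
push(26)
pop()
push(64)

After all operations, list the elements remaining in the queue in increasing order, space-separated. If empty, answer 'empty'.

Answer: 29 34 57 62 64 73

Derivation:
push(68): heap contents = [68]
pop() → 68: heap contents = []
push(29): heap contents = [29]
push(34): heap contents = [29, 34]
push(4): heap contents = [4, 29, 34]
push(73): heap contents = [4, 29, 34, 73]
pop() → 4: heap contents = [29, 34, 73]
push(57): heap contents = [29, 34, 57, 73]
push(62): heap contents = [29, 34, 57, 62, 73]
push(26): heap contents = [26, 29, 34, 57, 62, 73]
pop() → 26: heap contents = [29, 34, 57, 62, 73]
push(64): heap contents = [29, 34, 57, 62, 64, 73]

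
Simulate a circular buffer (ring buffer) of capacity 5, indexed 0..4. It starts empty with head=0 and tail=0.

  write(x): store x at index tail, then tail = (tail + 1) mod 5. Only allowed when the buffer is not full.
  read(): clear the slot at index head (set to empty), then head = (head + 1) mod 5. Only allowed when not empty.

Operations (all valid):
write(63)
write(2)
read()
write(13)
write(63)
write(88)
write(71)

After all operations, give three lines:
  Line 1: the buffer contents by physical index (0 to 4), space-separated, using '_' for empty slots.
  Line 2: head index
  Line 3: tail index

write(63): buf=[63 _ _ _ _], head=0, tail=1, size=1
write(2): buf=[63 2 _ _ _], head=0, tail=2, size=2
read(): buf=[_ 2 _ _ _], head=1, tail=2, size=1
write(13): buf=[_ 2 13 _ _], head=1, tail=3, size=2
write(63): buf=[_ 2 13 63 _], head=1, tail=4, size=3
write(88): buf=[_ 2 13 63 88], head=1, tail=0, size=4
write(71): buf=[71 2 13 63 88], head=1, tail=1, size=5

Answer: 71 2 13 63 88
1
1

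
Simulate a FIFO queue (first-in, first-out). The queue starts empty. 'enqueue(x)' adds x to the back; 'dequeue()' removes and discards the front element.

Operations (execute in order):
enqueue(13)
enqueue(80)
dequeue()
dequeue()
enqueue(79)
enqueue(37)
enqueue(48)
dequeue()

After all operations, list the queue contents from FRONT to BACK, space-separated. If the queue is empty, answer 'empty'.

Answer: 37 48

Derivation:
enqueue(13): [13]
enqueue(80): [13, 80]
dequeue(): [80]
dequeue(): []
enqueue(79): [79]
enqueue(37): [79, 37]
enqueue(48): [79, 37, 48]
dequeue(): [37, 48]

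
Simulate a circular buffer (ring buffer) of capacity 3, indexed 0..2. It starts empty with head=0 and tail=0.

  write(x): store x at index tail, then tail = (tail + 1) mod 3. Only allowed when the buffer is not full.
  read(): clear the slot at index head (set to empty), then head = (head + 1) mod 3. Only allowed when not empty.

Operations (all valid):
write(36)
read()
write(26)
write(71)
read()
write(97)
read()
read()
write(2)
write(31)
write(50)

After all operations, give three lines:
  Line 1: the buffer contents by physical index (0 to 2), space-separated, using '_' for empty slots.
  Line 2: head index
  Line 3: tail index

write(36): buf=[36 _ _], head=0, tail=1, size=1
read(): buf=[_ _ _], head=1, tail=1, size=0
write(26): buf=[_ 26 _], head=1, tail=2, size=1
write(71): buf=[_ 26 71], head=1, tail=0, size=2
read(): buf=[_ _ 71], head=2, tail=0, size=1
write(97): buf=[97 _ 71], head=2, tail=1, size=2
read(): buf=[97 _ _], head=0, tail=1, size=1
read(): buf=[_ _ _], head=1, tail=1, size=0
write(2): buf=[_ 2 _], head=1, tail=2, size=1
write(31): buf=[_ 2 31], head=1, tail=0, size=2
write(50): buf=[50 2 31], head=1, tail=1, size=3

Answer: 50 2 31
1
1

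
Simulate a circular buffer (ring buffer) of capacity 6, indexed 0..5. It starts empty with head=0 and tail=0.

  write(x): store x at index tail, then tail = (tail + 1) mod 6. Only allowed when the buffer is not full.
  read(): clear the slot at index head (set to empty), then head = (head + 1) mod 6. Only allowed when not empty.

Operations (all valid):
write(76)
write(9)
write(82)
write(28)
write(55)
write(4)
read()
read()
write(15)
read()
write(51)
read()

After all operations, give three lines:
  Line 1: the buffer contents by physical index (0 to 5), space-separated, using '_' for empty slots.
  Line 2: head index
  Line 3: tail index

Answer: 15 51 _ _ 55 4
4
2

Derivation:
write(76): buf=[76 _ _ _ _ _], head=0, tail=1, size=1
write(9): buf=[76 9 _ _ _ _], head=0, tail=2, size=2
write(82): buf=[76 9 82 _ _ _], head=0, tail=3, size=3
write(28): buf=[76 9 82 28 _ _], head=0, tail=4, size=4
write(55): buf=[76 9 82 28 55 _], head=0, tail=5, size=5
write(4): buf=[76 9 82 28 55 4], head=0, tail=0, size=6
read(): buf=[_ 9 82 28 55 4], head=1, tail=0, size=5
read(): buf=[_ _ 82 28 55 4], head=2, tail=0, size=4
write(15): buf=[15 _ 82 28 55 4], head=2, tail=1, size=5
read(): buf=[15 _ _ 28 55 4], head=3, tail=1, size=4
write(51): buf=[15 51 _ 28 55 4], head=3, tail=2, size=5
read(): buf=[15 51 _ _ 55 4], head=4, tail=2, size=4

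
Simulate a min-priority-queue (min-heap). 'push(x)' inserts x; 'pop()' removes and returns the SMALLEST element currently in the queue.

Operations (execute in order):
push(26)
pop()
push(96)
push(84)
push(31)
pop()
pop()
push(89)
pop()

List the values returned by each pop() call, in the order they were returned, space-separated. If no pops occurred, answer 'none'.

Answer: 26 31 84 89

Derivation:
push(26): heap contents = [26]
pop() → 26: heap contents = []
push(96): heap contents = [96]
push(84): heap contents = [84, 96]
push(31): heap contents = [31, 84, 96]
pop() → 31: heap contents = [84, 96]
pop() → 84: heap contents = [96]
push(89): heap contents = [89, 96]
pop() → 89: heap contents = [96]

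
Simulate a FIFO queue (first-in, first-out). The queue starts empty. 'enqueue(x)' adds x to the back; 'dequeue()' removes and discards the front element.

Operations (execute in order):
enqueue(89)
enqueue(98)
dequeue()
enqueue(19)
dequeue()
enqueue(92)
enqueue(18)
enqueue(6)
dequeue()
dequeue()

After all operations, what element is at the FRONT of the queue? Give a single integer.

Answer: 18

Derivation:
enqueue(89): queue = [89]
enqueue(98): queue = [89, 98]
dequeue(): queue = [98]
enqueue(19): queue = [98, 19]
dequeue(): queue = [19]
enqueue(92): queue = [19, 92]
enqueue(18): queue = [19, 92, 18]
enqueue(6): queue = [19, 92, 18, 6]
dequeue(): queue = [92, 18, 6]
dequeue(): queue = [18, 6]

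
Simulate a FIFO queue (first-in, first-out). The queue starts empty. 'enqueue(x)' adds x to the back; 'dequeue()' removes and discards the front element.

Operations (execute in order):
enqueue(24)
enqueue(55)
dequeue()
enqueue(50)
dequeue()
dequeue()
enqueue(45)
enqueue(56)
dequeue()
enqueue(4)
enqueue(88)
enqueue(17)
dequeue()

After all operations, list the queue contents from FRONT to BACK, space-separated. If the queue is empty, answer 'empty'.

Answer: 4 88 17

Derivation:
enqueue(24): [24]
enqueue(55): [24, 55]
dequeue(): [55]
enqueue(50): [55, 50]
dequeue(): [50]
dequeue(): []
enqueue(45): [45]
enqueue(56): [45, 56]
dequeue(): [56]
enqueue(4): [56, 4]
enqueue(88): [56, 4, 88]
enqueue(17): [56, 4, 88, 17]
dequeue(): [4, 88, 17]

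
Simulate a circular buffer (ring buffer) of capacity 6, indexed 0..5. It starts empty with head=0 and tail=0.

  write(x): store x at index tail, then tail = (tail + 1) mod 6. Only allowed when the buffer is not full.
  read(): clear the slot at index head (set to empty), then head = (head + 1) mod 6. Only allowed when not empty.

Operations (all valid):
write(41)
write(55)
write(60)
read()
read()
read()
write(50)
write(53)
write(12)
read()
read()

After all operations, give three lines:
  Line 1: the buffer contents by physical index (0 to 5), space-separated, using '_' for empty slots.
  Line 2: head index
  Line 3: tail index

write(41): buf=[41 _ _ _ _ _], head=0, tail=1, size=1
write(55): buf=[41 55 _ _ _ _], head=0, tail=2, size=2
write(60): buf=[41 55 60 _ _ _], head=0, tail=3, size=3
read(): buf=[_ 55 60 _ _ _], head=1, tail=3, size=2
read(): buf=[_ _ 60 _ _ _], head=2, tail=3, size=1
read(): buf=[_ _ _ _ _ _], head=3, tail=3, size=0
write(50): buf=[_ _ _ 50 _ _], head=3, tail=4, size=1
write(53): buf=[_ _ _ 50 53 _], head=3, tail=5, size=2
write(12): buf=[_ _ _ 50 53 12], head=3, tail=0, size=3
read(): buf=[_ _ _ _ 53 12], head=4, tail=0, size=2
read(): buf=[_ _ _ _ _ 12], head=5, tail=0, size=1

Answer: _ _ _ _ _ 12
5
0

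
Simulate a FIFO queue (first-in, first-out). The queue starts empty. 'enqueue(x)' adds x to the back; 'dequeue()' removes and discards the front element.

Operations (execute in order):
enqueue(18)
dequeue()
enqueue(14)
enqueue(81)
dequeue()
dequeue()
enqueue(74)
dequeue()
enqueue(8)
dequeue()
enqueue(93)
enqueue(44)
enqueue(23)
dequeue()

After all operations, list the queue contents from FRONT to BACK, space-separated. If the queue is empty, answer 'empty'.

enqueue(18): [18]
dequeue(): []
enqueue(14): [14]
enqueue(81): [14, 81]
dequeue(): [81]
dequeue(): []
enqueue(74): [74]
dequeue(): []
enqueue(8): [8]
dequeue(): []
enqueue(93): [93]
enqueue(44): [93, 44]
enqueue(23): [93, 44, 23]
dequeue(): [44, 23]

Answer: 44 23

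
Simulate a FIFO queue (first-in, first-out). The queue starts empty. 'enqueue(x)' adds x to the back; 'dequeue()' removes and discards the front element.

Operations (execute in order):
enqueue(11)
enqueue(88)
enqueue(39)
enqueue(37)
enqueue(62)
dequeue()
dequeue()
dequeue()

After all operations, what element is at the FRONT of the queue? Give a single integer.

Answer: 37

Derivation:
enqueue(11): queue = [11]
enqueue(88): queue = [11, 88]
enqueue(39): queue = [11, 88, 39]
enqueue(37): queue = [11, 88, 39, 37]
enqueue(62): queue = [11, 88, 39, 37, 62]
dequeue(): queue = [88, 39, 37, 62]
dequeue(): queue = [39, 37, 62]
dequeue(): queue = [37, 62]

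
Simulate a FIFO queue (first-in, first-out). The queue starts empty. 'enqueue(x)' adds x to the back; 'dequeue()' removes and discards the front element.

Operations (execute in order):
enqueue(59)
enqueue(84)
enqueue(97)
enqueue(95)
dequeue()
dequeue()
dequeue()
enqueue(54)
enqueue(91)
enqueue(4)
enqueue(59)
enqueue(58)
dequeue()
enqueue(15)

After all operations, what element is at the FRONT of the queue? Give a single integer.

Answer: 54

Derivation:
enqueue(59): queue = [59]
enqueue(84): queue = [59, 84]
enqueue(97): queue = [59, 84, 97]
enqueue(95): queue = [59, 84, 97, 95]
dequeue(): queue = [84, 97, 95]
dequeue(): queue = [97, 95]
dequeue(): queue = [95]
enqueue(54): queue = [95, 54]
enqueue(91): queue = [95, 54, 91]
enqueue(4): queue = [95, 54, 91, 4]
enqueue(59): queue = [95, 54, 91, 4, 59]
enqueue(58): queue = [95, 54, 91, 4, 59, 58]
dequeue(): queue = [54, 91, 4, 59, 58]
enqueue(15): queue = [54, 91, 4, 59, 58, 15]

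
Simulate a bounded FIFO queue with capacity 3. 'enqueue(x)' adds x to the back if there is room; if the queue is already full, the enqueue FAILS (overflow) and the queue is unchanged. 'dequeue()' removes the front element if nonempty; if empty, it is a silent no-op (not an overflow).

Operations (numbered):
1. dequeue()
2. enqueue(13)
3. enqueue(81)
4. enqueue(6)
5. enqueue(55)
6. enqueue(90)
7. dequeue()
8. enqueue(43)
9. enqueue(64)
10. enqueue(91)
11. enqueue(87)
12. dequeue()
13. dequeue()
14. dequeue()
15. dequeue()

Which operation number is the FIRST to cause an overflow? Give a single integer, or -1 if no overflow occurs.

Answer: 5

Derivation:
1. dequeue(): empty, no-op, size=0
2. enqueue(13): size=1
3. enqueue(81): size=2
4. enqueue(6): size=3
5. enqueue(55): size=3=cap → OVERFLOW (fail)
6. enqueue(90): size=3=cap → OVERFLOW (fail)
7. dequeue(): size=2
8. enqueue(43): size=3
9. enqueue(64): size=3=cap → OVERFLOW (fail)
10. enqueue(91): size=3=cap → OVERFLOW (fail)
11. enqueue(87): size=3=cap → OVERFLOW (fail)
12. dequeue(): size=2
13. dequeue(): size=1
14. dequeue(): size=0
15. dequeue(): empty, no-op, size=0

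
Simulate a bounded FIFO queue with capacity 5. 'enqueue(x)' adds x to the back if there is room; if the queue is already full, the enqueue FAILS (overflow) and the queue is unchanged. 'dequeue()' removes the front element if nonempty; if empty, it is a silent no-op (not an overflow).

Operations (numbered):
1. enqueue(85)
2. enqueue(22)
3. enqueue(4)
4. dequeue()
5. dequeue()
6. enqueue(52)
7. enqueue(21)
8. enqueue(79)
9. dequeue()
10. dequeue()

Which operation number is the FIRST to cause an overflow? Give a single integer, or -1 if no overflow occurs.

Answer: -1

Derivation:
1. enqueue(85): size=1
2. enqueue(22): size=2
3. enqueue(4): size=3
4. dequeue(): size=2
5. dequeue(): size=1
6. enqueue(52): size=2
7. enqueue(21): size=3
8. enqueue(79): size=4
9. dequeue(): size=3
10. dequeue(): size=2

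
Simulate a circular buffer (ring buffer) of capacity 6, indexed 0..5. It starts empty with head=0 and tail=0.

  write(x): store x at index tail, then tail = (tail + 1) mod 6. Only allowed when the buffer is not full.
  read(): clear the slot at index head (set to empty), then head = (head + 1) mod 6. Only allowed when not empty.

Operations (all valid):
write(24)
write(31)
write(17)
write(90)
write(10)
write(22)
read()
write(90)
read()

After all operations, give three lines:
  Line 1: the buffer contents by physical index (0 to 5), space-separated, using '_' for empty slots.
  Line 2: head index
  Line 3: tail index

write(24): buf=[24 _ _ _ _ _], head=0, tail=1, size=1
write(31): buf=[24 31 _ _ _ _], head=0, tail=2, size=2
write(17): buf=[24 31 17 _ _ _], head=0, tail=3, size=3
write(90): buf=[24 31 17 90 _ _], head=0, tail=4, size=4
write(10): buf=[24 31 17 90 10 _], head=0, tail=5, size=5
write(22): buf=[24 31 17 90 10 22], head=0, tail=0, size=6
read(): buf=[_ 31 17 90 10 22], head=1, tail=0, size=5
write(90): buf=[90 31 17 90 10 22], head=1, tail=1, size=6
read(): buf=[90 _ 17 90 10 22], head=2, tail=1, size=5

Answer: 90 _ 17 90 10 22
2
1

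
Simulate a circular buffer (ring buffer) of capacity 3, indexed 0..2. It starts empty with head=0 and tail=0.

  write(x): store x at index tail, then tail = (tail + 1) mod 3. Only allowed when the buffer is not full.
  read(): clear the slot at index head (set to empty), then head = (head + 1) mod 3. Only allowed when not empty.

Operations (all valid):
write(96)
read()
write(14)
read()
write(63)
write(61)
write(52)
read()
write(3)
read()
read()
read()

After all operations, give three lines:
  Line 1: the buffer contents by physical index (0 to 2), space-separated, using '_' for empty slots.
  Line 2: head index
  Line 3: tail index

Answer: _ _ _
0
0

Derivation:
write(96): buf=[96 _ _], head=0, tail=1, size=1
read(): buf=[_ _ _], head=1, tail=1, size=0
write(14): buf=[_ 14 _], head=1, tail=2, size=1
read(): buf=[_ _ _], head=2, tail=2, size=0
write(63): buf=[_ _ 63], head=2, tail=0, size=1
write(61): buf=[61 _ 63], head=2, tail=1, size=2
write(52): buf=[61 52 63], head=2, tail=2, size=3
read(): buf=[61 52 _], head=0, tail=2, size=2
write(3): buf=[61 52 3], head=0, tail=0, size=3
read(): buf=[_ 52 3], head=1, tail=0, size=2
read(): buf=[_ _ 3], head=2, tail=0, size=1
read(): buf=[_ _ _], head=0, tail=0, size=0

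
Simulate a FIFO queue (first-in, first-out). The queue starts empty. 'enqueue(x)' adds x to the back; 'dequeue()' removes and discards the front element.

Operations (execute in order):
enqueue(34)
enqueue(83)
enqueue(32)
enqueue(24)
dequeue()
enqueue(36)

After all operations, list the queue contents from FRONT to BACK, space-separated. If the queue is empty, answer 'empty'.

Answer: 83 32 24 36

Derivation:
enqueue(34): [34]
enqueue(83): [34, 83]
enqueue(32): [34, 83, 32]
enqueue(24): [34, 83, 32, 24]
dequeue(): [83, 32, 24]
enqueue(36): [83, 32, 24, 36]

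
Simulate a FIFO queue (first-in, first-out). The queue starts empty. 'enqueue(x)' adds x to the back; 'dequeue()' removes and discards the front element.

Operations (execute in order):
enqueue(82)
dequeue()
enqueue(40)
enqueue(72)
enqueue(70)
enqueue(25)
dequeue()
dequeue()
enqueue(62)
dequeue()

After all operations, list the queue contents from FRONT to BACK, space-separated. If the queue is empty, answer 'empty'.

enqueue(82): [82]
dequeue(): []
enqueue(40): [40]
enqueue(72): [40, 72]
enqueue(70): [40, 72, 70]
enqueue(25): [40, 72, 70, 25]
dequeue(): [72, 70, 25]
dequeue(): [70, 25]
enqueue(62): [70, 25, 62]
dequeue(): [25, 62]

Answer: 25 62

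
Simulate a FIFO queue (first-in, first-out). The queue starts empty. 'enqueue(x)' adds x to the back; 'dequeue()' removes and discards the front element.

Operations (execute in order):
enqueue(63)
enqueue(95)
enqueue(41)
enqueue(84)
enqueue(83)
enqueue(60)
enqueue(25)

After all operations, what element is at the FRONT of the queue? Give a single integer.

Answer: 63

Derivation:
enqueue(63): queue = [63]
enqueue(95): queue = [63, 95]
enqueue(41): queue = [63, 95, 41]
enqueue(84): queue = [63, 95, 41, 84]
enqueue(83): queue = [63, 95, 41, 84, 83]
enqueue(60): queue = [63, 95, 41, 84, 83, 60]
enqueue(25): queue = [63, 95, 41, 84, 83, 60, 25]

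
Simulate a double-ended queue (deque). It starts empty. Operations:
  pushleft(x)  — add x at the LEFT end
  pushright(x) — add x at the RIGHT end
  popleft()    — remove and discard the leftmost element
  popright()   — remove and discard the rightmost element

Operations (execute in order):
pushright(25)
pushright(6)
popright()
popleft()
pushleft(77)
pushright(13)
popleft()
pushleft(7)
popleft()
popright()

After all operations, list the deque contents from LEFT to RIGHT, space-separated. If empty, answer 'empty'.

Answer: empty

Derivation:
pushright(25): [25]
pushright(6): [25, 6]
popright(): [25]
popleft(): []
pushleft(77): [77]
pushright(13): [77, 13]
popleft(): [13]
pushleft(7): [7, 13]
popleft(): [13]
popright(): []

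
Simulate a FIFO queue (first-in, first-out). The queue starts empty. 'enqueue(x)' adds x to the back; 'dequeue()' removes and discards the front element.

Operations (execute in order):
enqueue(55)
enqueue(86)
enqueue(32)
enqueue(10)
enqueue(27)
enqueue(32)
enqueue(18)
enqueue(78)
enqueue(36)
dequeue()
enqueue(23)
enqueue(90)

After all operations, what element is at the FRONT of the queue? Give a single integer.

enqueue(55): queue = [55]
enqueue(86): queue = [55, 86]
enqueue(32): queue = [55, 86, 32]
enqueue(10): queue = [55, 86, 32, 10]
enqueue(27): queue = [55, 86, 32, 10, 27]
enqueue(32): queue = [55, 86, 32, 10, 27, 32]
enqueue(18): queue = [55, 86, 32, 10, 27, 32, 18]
enqueue(78): queue = [55, 86, 32, 10, 27, 32, 18, 78]
enqueue(36): queue = [55, 86, 32, 10, 27, 32, 18, 78, 36]
dequeue(): queue = [86, 32, 10, 27, 32, 18, 78, 36]
enqueue(23): queue = [86, 32, 10, 27, 32, 18, 78, 36, 23]
enqueue(90): queue = [86, 32, 10, 27, 32, 18, 78, 36, 23, 90]

Answer: 86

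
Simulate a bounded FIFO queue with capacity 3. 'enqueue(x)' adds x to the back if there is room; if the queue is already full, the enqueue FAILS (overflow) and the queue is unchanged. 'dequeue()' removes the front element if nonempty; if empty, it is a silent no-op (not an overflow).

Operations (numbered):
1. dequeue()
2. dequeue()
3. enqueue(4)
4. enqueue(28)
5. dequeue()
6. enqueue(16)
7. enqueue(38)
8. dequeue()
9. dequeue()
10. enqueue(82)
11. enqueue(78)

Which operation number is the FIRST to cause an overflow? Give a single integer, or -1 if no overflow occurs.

1. dequeue(): empty, no-op, size=0
2. dequeue(): empty, no-op, size=0
3. enqueue(4): size=1
4. enqueue(28): size=2
5. dequeue(): size=1
6. enqueue(16): size=2
7. enqueue(38): size=3
8. dequeue(): size=2
9. dequeue(): size=1
10. enqueue(82): size=2
11. enqueue(78): size=3

Answer: -1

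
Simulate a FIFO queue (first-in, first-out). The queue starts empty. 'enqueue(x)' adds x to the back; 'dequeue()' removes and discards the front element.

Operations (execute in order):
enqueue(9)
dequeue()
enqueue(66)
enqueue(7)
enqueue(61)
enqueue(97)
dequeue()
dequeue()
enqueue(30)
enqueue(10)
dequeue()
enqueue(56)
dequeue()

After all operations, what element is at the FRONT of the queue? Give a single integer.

Answer: 30

Derivation:
enqueue(9): queue = [9]
dequeue(): queue = []
enqueue(66): queue = [66]
enqueue(7): queue = [66, 7]
enqueue(61): queue = [66, 7, 61]
enqueue(97): queue = [66, 7, 61, 97]
dequeue(): queue = [7, 61, 97]
dequeue(): queue = [61, 97]
enqueue(30): queue = [61, 97, 30]
enqueue(10): queue = [61, 97, 30, 10]
dequeue(): queue = [97, 30, 10]
enqueue(56): queue = [97, 30, 10, 56]
dequeue(): queue = [30, 10, 56]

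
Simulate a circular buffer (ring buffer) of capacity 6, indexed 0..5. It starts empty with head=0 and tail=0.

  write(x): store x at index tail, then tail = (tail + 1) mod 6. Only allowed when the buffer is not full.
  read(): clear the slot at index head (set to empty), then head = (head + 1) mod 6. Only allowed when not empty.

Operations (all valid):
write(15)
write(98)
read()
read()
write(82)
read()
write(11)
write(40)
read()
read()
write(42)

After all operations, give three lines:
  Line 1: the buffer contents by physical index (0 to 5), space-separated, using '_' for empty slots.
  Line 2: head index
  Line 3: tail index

write(15): buf=[15 _ _ _ _ _], head=0, tail=1, size=1
write(98): buf=[15 98 _ _ _ _], head=0, tail=2, size=2
read(): buf=[_ 98 _ _ _ _], head=1, tail=2, size=1
read(): buf=[_ _ _ _ _ _], head=2, tail=2, size=0
write(82): buf=[_ _ 82 _ _ _], head=2, tail=3, size=1
read(): buf=[_ _ _ _ _ _], head=3, tail=3, size=0
write(11): buf=[_ _ _ 11 _ _], head=3, tail=4, size=1
write(40): buf=[_ _ _ 11 40 _], head=3, tail=5, size=2
read(): buf=[_ _ _ _ 40 _], head=4, tail=5, size=1
read(): buf=[_ _ _ _ _ _], head=5, tail=5, size=0
write(42): buf=[_ _ _ _ _ 42], head=5, tail=0, size=1

Answer: _ _ _ _ _ 42
5
0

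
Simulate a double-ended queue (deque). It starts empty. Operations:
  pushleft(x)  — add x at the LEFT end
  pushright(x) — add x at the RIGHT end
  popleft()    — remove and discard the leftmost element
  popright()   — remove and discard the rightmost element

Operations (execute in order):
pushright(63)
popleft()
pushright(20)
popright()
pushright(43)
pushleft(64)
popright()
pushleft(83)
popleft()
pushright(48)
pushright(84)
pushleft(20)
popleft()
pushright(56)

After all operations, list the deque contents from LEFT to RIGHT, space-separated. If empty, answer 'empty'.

pushright(63): [63]
popleft(): []
pushright(20): [20]
popright(): []
pushright(43): [43]
pushleft(64): [64, 43]
popright(): [64]
pushleft(83): [83, 64]
popleft(): [64]
pushright(48): [64, 48]
pushright(84): [64, 48, 84]
pushleft(20): [20, 64, 48, 84]
popleft(): [64, 48, 84]
pushright(56): [64, 48, 84, 56]

Answer: 64 48 84 56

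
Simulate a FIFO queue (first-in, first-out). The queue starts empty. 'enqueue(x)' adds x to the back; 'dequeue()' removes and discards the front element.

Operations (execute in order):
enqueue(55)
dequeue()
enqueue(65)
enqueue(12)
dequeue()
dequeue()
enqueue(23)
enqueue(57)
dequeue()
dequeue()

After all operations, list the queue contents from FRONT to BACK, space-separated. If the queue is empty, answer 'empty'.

Answer: empty

Derivation:
enqueue(55): [55]
dequeue(): []
enqueue(65): [65]
enqueue(12): [65, 12]
dequeue(): [12]
dequeue(): []
enqueue(23): [23]
enqueue(57): [23, 57]
dequeue(): [57]
dequeue(): []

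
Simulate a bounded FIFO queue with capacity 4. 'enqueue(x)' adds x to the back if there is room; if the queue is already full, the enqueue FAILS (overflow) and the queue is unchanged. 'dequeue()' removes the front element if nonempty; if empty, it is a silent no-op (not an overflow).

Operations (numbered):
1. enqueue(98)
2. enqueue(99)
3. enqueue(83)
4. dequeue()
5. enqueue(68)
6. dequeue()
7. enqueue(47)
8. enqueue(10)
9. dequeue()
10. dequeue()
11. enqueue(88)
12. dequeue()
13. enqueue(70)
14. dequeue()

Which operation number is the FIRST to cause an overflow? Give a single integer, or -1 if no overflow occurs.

1. enqueue(98): size=1
2. enqueue(99): size=2
3. enqueue(83): size=3
4. dequeue(): size=2
5. enqueue(68): size=3
6. dequeue(): size=2
7. enqueue(47): size=3
8. enqueue(10): size=4
9. dequeue(): size=3
10. dequeue(): size=2
11. enqueue(88): size=3
12. dequeue(): size=2
13. enqueue(70): size=3
14. dequeue(): size=2

Answer: -1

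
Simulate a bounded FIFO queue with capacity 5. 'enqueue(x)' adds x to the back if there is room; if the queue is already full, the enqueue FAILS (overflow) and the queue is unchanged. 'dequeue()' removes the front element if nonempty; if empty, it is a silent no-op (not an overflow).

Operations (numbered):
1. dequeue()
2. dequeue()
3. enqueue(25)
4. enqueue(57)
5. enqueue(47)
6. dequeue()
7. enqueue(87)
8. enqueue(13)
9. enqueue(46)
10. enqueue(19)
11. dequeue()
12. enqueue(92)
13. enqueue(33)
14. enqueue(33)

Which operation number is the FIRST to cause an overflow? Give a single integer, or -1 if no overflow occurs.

Answer: 10

Derivation:
1. dequeue(): empty, no-op, size=0
2. dequeue(): empty, no-op, size=0
3. enqueue(25): size=1
4. enqueue(57): size=2
5. enqueue(47): size=3
6. dequeue(): size=2
7. enqueue(87): size=3
8. enqueue(13): size=4
9. enqueue(46): size=5
10. enqueue(19): size=5=cap → OVERFLOW (fail)
11. dequeue(): size=4
12. enqueue(92): size=5
13. enqueue(33): size=5=cap → OVERFLOW (fail)
14. enqueue(33): size=5=cap → OVERFLOW (fail)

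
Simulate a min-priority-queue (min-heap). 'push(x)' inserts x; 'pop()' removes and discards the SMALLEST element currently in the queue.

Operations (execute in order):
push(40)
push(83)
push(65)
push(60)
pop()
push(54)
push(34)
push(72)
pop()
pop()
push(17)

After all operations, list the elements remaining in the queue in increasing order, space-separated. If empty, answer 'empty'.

Answer: 17 60 65 72 83

Derivation:
push(40): heap contents = [40]
push(83): heap contents = [40, 83]
push(65): heap contents = [40, 65, 83]
push(60): heap contents = [40, 60, 65, 83]
pop() → 40: heap contents = [60, 65, 83]
push(54): heap contents = [54, 60, 65, 83]
push(34): heap contents = [34, 54, 60, 65, 83]
push(72): heap contents = [34, 54, 60, 65, 72, 83]
pop() → 34: heap contents = [54, 60, 65, 72, 83]
pop() → 54: heap contents = [60, 65, 72, 83]
push(17): heap contents = [17, 60, 65, 72, 83]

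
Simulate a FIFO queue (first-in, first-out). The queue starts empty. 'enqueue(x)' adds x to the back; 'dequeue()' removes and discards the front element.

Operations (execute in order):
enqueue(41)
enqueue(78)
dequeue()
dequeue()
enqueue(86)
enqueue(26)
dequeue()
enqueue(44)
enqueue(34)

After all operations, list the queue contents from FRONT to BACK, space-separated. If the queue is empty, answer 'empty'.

Answer: 26 44 34

Derivation:
enqueue(41): [41]
enqueue(78): [41, 78]
dequeue(): [78]
dequeue(): []
enqueue(86): [86]
enqueue(26): [86, 26]
dequeue(): [26]
enqueue(44): [26, 44]
enqueue(34): [26, 44, 34]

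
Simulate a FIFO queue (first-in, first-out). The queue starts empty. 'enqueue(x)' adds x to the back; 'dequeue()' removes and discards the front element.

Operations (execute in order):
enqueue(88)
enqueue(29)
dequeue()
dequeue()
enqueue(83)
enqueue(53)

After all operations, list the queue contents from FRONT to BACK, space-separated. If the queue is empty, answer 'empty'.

Answer: 83 53

Derivation:
enqueue(88): [88]
enqueue(29): [88, 29]
dequeue(): [29]
dequeue(): []
enqueue(83): [83]
enqueue(53): [83, 53]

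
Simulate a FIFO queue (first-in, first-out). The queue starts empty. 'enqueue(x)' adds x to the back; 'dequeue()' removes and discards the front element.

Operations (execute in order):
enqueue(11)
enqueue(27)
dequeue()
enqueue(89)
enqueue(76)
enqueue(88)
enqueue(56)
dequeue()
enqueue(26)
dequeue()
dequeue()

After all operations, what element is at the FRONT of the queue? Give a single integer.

enqueue(11): queue = [11]
enqueue(27): queue = [11, 27]
dequeue(): queue = [27]
enqueue(89): queue = [27, 89]
enqueue(76): queue = [27, 89, 76]
enqueue(88): queue = [27, 89, 76, 88]
enqueue(56): queue = [27, 89, 76, 88, 56]
dequeue(): queue = [89, 76, 88, 56]
enqueue(26): queue = [89, 76, 88, 56, 26]
dequeue(): queue = [76, 88, 56, 26]
dequeue(): queue = [88, 56, 26]

Answer: 88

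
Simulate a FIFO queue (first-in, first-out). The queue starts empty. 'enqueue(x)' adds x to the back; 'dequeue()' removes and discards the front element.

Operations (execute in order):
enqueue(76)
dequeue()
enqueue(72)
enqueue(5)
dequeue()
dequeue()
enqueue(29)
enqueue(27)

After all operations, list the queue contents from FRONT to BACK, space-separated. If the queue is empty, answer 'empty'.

Answer: 29 27

Derivation:
enqueue(76): [76]
dequeue(): []
enqueue(72): [72]
enqueue(5): [72, 5]
dequeue(): [5]
dequeue(): []
enqueue(29): [29]
enqueue(27): [29, 27]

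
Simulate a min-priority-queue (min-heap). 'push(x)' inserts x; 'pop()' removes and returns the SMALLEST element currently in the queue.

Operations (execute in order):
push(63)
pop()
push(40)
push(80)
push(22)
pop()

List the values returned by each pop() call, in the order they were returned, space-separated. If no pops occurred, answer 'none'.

Answer: 63 22

Derivation:
push(63): heap contents = [63]
pop() → 63: heap contents = []
push(40): heap contents = [40]
push(80): heap contents = [40, 80]
push(22): heap contents = [22, 40, 80]
pop() → 22: heap contents = [40, 80]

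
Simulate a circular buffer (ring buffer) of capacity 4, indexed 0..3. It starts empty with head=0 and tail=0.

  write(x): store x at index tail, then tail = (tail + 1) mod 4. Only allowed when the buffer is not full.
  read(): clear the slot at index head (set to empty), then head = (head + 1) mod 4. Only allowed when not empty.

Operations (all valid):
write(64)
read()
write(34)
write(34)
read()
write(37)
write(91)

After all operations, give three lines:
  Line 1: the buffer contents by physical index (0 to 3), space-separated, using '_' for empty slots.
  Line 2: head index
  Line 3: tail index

Answer: 91 _ 34 37
2
1

Derivation:
write(64): buf=[64 _ _ _], head=0, tail=1, size=1
read(): buf=[_ _ _ _], head=1, tail=1, size=0
write(34): buf=[_ 34 _ _], head=1, tail=2, size=1
write(34): buf=[_ 34 34 _], head=1, tail=3, size=2
read(): buf=[_ _ 34 _], head=2, tail=3, size=1
write(37): buf=[_ _ 34 37], head=2, tail=0, size=2
write(91): buf=[91 _ 34 37], head=2, tail=1, size=3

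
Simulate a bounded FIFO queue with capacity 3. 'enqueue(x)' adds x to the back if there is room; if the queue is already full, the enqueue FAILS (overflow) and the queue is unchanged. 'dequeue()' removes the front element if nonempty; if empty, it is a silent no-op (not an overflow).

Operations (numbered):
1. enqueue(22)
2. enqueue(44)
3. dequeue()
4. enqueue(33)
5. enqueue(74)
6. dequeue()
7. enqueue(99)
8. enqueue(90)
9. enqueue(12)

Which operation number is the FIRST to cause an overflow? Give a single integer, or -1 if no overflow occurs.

1. enqueue(22): size=1
2. enqueue(44): size=2
3. dequeue(): size=1
4. enqueue(33): size=2
5. enqueue(74): size=3
6. dequeue(): size=2
7. enqueue(99): size=3
8. enqueue(90): size=3=cap → OVERFLOW (fail)
9. enqueue(12): size=3=cap → OVERFLOW (fail)

Answer: 8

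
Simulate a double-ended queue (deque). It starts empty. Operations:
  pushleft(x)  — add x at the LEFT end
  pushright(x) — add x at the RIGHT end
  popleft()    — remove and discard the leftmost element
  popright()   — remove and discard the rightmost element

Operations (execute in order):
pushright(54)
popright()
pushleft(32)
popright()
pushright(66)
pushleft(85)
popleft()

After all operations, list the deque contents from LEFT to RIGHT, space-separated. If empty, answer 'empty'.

Answer: 66

Derivation:
pushright(54): [54]
popright(): []
pushleft(32): [32]
popright(): []
pushright(66): [66]
pushleft(85): [85, 66]
popleft(): [66]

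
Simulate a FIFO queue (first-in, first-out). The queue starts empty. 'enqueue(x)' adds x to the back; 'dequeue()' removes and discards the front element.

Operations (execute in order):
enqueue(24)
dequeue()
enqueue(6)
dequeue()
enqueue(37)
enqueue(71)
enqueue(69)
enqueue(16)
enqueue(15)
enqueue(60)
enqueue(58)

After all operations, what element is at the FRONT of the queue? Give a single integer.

Answer: 37

Derivation:
enqueue(24): queue = [24]
dequeue(): queue = []
enqueue(6): queue = [6]
dequeue(): queue = []
enqueue(37): queue = [37]
enqueue(71): queue = [37, 71]
enqueue(69): queue = [37, 71, 69]
enqueue(16): queue = [37, 71, 69, 16]
enqueue(15): queue = [37, 71, 69, 16, 15]
enqueue(60): queue = [37, 71, 69, 16, 15, 60]
enqueue(58): queue = [37, 71, 69, 16, 15, 60, 58]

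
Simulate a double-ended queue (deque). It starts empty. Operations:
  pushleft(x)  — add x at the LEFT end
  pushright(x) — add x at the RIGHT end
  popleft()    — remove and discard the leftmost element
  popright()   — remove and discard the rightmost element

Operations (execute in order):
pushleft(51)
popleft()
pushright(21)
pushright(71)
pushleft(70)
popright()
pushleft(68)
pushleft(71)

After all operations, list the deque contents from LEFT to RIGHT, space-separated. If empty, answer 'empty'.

Answer: 71 68 70 21

Derivation:
pushleft(51): [51]
popleft(): []
pushright(21): [21]
pushright(71): [21, 71]
pushleft(70): [70, 21, 71]
popright(): [70, 21]
pushleft(68): [68, 70, 21]
pushleft(71): [71, 68, 70, 21]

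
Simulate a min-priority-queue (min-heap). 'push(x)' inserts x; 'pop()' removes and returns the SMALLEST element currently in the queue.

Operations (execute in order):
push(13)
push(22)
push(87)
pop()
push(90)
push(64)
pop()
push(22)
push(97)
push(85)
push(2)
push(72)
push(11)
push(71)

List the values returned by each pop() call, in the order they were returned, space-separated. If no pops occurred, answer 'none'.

push(13): heap contents = [13]
push(22): heap contents = [13, 22]
push(87): heap contents = [13, 22, 87]
pop() → 13: heap contents = [22, 87]
push(90): heap contents = [22, 87, 90]
push(64): heap contents = [22, 64, 87, 90]
pop() → 22: heap contents = [64, 87, 90]
push(22): heap contents = [22, 64, 87, 90]
push(97): heap contents = [22, 64, 87, 90, 97]
push(85): heap contents = [22, 64, 85, 87, 90, 97]
push(2): heap contents = [2, 22, 64, 85, 87, 90, 97]
push(72): heap contents = [2, 22, 64, 72, 85, 87, 90, 97]
push(11): heap contents = [2, 11, 22, 64, 72, 85, 87, 90, 97]
push(71): heap contents = [2, 11, 22, 64, 71, 72, 85, 87, 90, 97]

Answer: 13 22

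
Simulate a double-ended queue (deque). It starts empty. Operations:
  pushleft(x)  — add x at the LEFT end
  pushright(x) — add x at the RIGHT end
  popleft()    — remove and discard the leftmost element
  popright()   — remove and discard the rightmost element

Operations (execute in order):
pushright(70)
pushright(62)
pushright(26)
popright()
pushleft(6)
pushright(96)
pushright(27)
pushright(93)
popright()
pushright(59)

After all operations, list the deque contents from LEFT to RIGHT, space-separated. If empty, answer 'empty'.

pushright(70): [70]
pushright(62): [70, 62]
pushright(26): [70, 62, 26]
popright(): [70, 62]
pushleft(6): [6, 70, 62]
pushright(96): [6, 70, 62, 96]
pushright(27): [6, 70, 62, 96, 27]
pushright(93): [6, 70, 62, 96, 27, 93]
popright(): [6, 70, 62, 96, 27]
pushright(59): [6, 70, 62, 96, 27, 59]

Answer: 6 70 62 96 27 59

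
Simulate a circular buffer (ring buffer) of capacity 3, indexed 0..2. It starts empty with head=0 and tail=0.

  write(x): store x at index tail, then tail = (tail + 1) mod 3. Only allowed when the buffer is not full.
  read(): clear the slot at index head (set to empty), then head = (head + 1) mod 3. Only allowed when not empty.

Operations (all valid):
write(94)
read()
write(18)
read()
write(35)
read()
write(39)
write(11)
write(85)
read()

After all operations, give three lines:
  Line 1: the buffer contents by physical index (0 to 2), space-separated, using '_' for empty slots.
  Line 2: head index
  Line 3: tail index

write(94): buf=[94 _ _], head=0, tail=1, size=1
read(): buf=[_ _ _], head=1, tail=1, size=0
write(18): buf=[_ 18 _], head=1, tail=2, size=1
read(): buf=[_ _ _], head=2, tail=2, size=0
write(35): buf=[_ _ 35], head=2, tail=0, size=1
read(): buf=[_ _ _], head=0, tail=0, size=0
write(39): buf=[39 _ _], head=0, tail=1, size=1
write(11): buf=[39 11 _], head=0, tail=2, size=2
write(85): buf=[39 11 85], head=0, tail=0, size=3
read(): buf=[_ 11 85], head=1, tail=0, size=2

Answer: _ 11 85
1
0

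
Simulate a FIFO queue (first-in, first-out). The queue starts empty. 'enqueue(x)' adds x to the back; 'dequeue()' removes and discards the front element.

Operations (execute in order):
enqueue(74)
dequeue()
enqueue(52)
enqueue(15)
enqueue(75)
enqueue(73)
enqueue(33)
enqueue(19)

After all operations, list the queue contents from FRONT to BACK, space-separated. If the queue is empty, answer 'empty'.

enqueue(74): [74]
dequeue(): []
enqueue(52): [52]
enqueue(15): [52, 15]
enqueue(75): [52, 15, 75]
enqueue(73): [52, 15, 75, 73]
enqueue(33): [52, 15, 75, 73, 33]
enqueue(19): [52, 15, 75, 73, 33, 19]

Answer: 52 15 75 73 33 19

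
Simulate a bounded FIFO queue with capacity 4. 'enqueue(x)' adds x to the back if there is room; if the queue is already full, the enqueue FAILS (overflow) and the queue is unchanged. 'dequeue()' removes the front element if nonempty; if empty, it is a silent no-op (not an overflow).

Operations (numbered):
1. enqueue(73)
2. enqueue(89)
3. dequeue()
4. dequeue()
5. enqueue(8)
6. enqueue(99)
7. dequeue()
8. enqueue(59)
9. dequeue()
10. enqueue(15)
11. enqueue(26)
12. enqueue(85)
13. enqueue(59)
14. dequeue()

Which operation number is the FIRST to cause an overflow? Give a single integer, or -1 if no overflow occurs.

1. enqueue(73): size=1
2. enqueue(89): size=2
3. dequeue(): size=1
4. dequeue(): size=0
5. enqueue(8): size=1
6. enqueue(99): size=2
7. dequeue(): size=1
8. enqueue(59): size=2
9. dequeue(): size=1
10. enqueue(15): size=2
11. enqueue(26): size=3
12. enqueue(85): size=4
13. enqueue(59): size=4=cap → OVERFLOW (fail)
14. dequeue(): size=3

Answer: 13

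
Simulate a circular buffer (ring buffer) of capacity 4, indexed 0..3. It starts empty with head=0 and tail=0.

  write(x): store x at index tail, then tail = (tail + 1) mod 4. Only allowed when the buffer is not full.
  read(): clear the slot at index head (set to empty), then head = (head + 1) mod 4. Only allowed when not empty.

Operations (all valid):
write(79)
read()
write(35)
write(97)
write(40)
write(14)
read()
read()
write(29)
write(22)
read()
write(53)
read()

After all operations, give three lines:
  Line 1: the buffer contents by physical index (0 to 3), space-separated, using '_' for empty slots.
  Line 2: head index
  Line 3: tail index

Answer: _ 29 22 53
1
0

Derivation:
write(79): buf=[79 _ _ _], head=0, tail=1, size=1
read(): buf=[_ _ _ _], head=1, tail=1, size=0
write(35): buf=[_ 35 _ _], head=1, tail=2, size=1
write(97): buf=[_ 35 97 _], head=1, tail=3, size=2
write(40): buf=[_ 35 97 40], head=1, tail=0, size=3
write(14): buf=[14 35 97 40], head=1, tail=1, size=4
read(): buf=[14 _ 97 40], head=2, tail=1, size=3
read(): buf=[14 _ _ 40], head=3, tail=1, size=2
write(29): buf=[14 29 _ 40], head=3, tail=2, size=3
write(22): buf=[14 29 22 40], head=3, tail=3, size=4
read(): buf=[14 29 22 _], head=0, tail=3, size=3
write(53): buf=[14 29 22 53], head=0, tail=0, size=4
read(): buf=[_ 29 22 53], head=1, tail=0, size=3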